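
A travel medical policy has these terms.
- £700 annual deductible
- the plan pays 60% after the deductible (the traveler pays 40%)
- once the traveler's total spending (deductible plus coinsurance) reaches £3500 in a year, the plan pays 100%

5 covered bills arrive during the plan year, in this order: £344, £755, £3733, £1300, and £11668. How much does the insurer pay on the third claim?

£2239.80

#1 (£344): all of it applies to the deductible. Traveler pays £344; OOP now £344. Plan pays £344 − £344 = £0.
#2 (£755): £356 finishes the deductible; £399 goes to coinsurance; traveler's 40% is £159.60. Cost to traveler: £515.60. OOP to date £859.60. Insurer: £755 − £515.60 = £239.40.
#3 (£3733): deductible met; 40% of £3733 = £1493.20. Traveler owes £1493.20 (running OOP £2352.80). Plan pays £3733 − £1493.20 = £2239.80.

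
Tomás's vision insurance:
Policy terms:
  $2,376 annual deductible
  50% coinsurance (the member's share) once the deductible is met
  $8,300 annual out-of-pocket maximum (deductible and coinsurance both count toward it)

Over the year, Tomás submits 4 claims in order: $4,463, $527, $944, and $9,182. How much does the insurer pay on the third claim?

Claim 1 ($4,463): deductible takes $2,376, $2,087 remains; coinsurance $2,087 × 50% = $1,043.50. Member owes $3,419.50 (running OOP $3,419.50). Insurer: $4,463 − $3,419.50 = $1,043.50.
Claim 2 ($527): deductible met; 50% of $527 = $263.50. Member pays $263.50; OOP now $3,683. Plan pays $527 − $263.50 = $263.50.
Claim 3 ($944): 50% coinsurance on $944 = $472. Member owes $472 (running OOP $4,155). Insurer: $944 − $472 = $472.

$472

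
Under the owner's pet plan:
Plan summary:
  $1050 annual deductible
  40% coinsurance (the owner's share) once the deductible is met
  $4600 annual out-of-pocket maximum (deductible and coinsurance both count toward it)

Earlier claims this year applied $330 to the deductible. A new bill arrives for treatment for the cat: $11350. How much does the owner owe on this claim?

Deductible still to meet: $1050 − $330 = $720.
That leaves $11350 − $720 = $10630 for coinsurance.
Owner's 40% share of $10630 is $4252.
Owner responsibility before any cap: $720 + $4252 = $4972.
Adding $4972 to the $330 already spent would give $5302, which exceeds the $4600 cap; the owner pays just $4600 − $330 = $4270.

$4270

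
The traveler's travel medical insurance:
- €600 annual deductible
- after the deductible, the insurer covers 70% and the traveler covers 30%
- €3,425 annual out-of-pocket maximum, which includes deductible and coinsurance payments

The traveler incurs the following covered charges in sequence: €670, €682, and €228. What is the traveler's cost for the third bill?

Claim 1 (€670): €600 to deductible, leaving €70; coinsurance €70 × 30% = €21. Traveler pays €621; OOP now €621.
Claim 2 (€682): deductible met; 30% of €682 = €204.60. Traveler pays €204.60; OOP now €825.60.
Claim 3 (€228): deductible already satisfied, so traveler's share is 30% × €228 = €68.40. Traveler pays €68.40; OOP now €894.

€68.40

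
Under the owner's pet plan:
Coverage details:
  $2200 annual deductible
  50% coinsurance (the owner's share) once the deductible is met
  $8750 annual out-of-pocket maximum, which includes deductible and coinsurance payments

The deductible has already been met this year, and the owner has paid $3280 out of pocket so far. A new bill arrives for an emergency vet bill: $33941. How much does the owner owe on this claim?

With the deductible met, the entire $33941 is subject to coinsurance.
50% of $33941 = $16970.50 falls to the owner.
Year-to-date out-of-pocket would reach $3280 + $16970.50 = $20250.50, above the $8750 maximum, so the owner pays only $8750 − $3280 = $5470.

$5470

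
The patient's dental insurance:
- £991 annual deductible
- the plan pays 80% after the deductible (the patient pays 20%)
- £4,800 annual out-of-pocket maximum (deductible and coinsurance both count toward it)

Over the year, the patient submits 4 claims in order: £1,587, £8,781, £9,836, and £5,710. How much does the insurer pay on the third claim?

#1 (£1,587): £991 to deductible, leaving £596; patient's 20% is £119.20. Patient owes £1,110.20 (running OOP £1,110.20). Insurer: £1,587 − £1,110.20 = £476.80.
#2 (£8,781): deductible already satisfied, so patient's share is 20% × £8,781 = £1,756.20. Cost to patient: £1,756.20. OOP to date £2,866.40. Plan pays £8,781 − £1,756.20 = £7,024.80.
#3 (£9,836): deductible met; 20% of £9,836 = £1,967.20. That would push OOP to £4,833.60, over the £4,800 cap, so patient pays £4,800 − £2,866.40 = £1,933.60. Plan pays £9,836 − £1,933.60 = £7,902.40.

£7,902.40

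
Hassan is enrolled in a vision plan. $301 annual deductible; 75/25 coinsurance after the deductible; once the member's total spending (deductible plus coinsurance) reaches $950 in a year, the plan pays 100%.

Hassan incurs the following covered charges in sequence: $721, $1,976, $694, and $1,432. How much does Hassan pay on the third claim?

Claim 1 — $721: $301 finishes the deductible; $420 goes to coinsurance; member's 25% is $105. Member pays $406; OOP now $406.
Claim 2 — $1,976: deductible already satisfied, so member's share is 25% × $1,976 = $494. Cost to member: $494. OOP to date $900.
Claim 3 — $694: deductible already satisfied, so member's share is 25% × $694 = $173.50. Adding that to $900 gives $1,073.50, past the $950 cap; member pays only $950 − $900 = $50.

$50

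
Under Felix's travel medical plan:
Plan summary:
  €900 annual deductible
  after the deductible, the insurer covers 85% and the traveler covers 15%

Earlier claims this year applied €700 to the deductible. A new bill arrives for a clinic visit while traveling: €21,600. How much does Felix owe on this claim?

€3,410

Deductible still to meet: €900 − €700 = €200.
That leaves €21,600 − €200 = €21,400 for coinsurance.
15% of €21,400 = €3,210 falls to the traveler.
So the traveler owes €200 + €3,210 = €3,410.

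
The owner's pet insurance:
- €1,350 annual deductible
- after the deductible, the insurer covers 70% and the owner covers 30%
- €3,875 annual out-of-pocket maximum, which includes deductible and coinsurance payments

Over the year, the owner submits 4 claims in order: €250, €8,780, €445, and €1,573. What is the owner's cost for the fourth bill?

Claim 1 (€250): fully absorbed by the deductible. Owner owes €250 (running OOP €250).
Claim 2 (€8,780): €1,100 finishes the deductible; €7,680 goes to coinsurance; 30% of €7,680 = €2,304. Owner pays €3,404; OOP now €3,654.
Claim 3 (€445): deductible already satisfied, so owner's share is 30% × €445 = €133.50. Cost to owner: €133.50. OOP to date €3,787.50.
Claim 4 (€1,573): deductible already satisfied, so owner's share is 30% × €1,573 = €471.90. Adding that to €3,787.50 gives €4,259.40, past the €3,875 cap; owner pays only €3,875 − €3,787.50 = €87.50.

€87.50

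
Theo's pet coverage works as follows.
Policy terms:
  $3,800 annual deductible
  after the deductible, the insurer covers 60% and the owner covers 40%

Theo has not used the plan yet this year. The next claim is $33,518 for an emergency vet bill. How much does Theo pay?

Nothing has been paid toward the $3,800 deductible, so the first $3,800 of this charge is applied there.
That leaves $33,518 − $3,800 = $29,718 for coinsurance.
40% of $29,718 = $11,887.20 falls to the owner.
Owner responsibility: $3,800 + $11,887.20 = $15,687.20.

$15,687.20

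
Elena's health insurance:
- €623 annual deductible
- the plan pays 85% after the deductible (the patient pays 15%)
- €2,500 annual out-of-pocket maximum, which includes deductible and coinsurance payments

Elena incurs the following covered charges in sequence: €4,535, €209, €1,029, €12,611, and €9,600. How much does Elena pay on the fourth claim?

Claim 1 — €4,535: €623 finishes the deductible; €3,912 goes to coinsurance; coinsurance €3,912 × 15% = €586.80. Cost to patient: €1,209.80. OOP to date €1,209.80.
Claim 2 — €209: deductible already satisfied, so patient's share is 15% × €209 = €31.35. Cost to patient: €31.35. OOP to date €1,241.15.
Claim 3 — €1,029: deductible already satisfied, so patient's share is 15% × €1,029 = €154.35. Patient pays €154.35; OOP now €1,395.50.
Claim 4 — €12,611: deductible met; 15% of €12,611 = €1,891.65. OOP would hit €3,287.15 > €2,500, so the cap limits the patient to €2,500 − €1,395.50 = €1,104.50.

€1,104.50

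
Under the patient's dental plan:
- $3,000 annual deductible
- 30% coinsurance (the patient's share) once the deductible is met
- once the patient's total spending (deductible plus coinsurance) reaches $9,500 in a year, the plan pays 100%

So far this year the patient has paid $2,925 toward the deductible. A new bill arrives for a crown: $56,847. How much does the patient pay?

Deductible still to meet: $3,000 − $2,925 = $75.
The remaining $56,772 (= $56,847 − $75) moves to coinsurance.
Coinsurance: $56,772 × 30% = $17,031.60.
Patient responsibility before any cap: $75 + $17,031.60 = $17,106.60.
Year-to-date out-of-pocket would reach $2,925 + $17,106.60 = $20,031.60, above the $9,500 maximum, so the patient pays only $9,500 − $2,925 = $6,575.

$6,575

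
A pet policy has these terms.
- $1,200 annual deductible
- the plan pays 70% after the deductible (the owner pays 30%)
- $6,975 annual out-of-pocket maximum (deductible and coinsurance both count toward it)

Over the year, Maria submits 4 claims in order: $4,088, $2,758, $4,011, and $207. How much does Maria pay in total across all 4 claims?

Claim 1 — $4,088: $1,200 to deductible, leaving $2,888; 30% of $2,888 = $866.40. Cost to owner: $2,066.40. OOP to date $2,066.40.
Claim 2 — $2,758: 30% coinsurance on $2,758 = $827.40. Owner pays $827.40; OOP now $2,893.80.
Claim 3 — $4,011: deductible met; 30% of $4,011 = $1,203.30. Owner owes $1,203.30 (running OOP $4,097.10).
Claim 4 — $207: 30% coinsurance on $207 = $62.10. Owner owes $62.10 (running OOP $4,159.20).
Total paid by the owner: $2,066.40 + $827.40 + $1,203.30 + $62.10 = $4,159.20.

$4,159.20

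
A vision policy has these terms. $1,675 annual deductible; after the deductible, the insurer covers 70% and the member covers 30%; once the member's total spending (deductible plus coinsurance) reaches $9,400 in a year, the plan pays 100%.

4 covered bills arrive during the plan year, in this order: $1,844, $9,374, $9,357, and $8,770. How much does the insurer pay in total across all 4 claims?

$19,945

Bill 1, $1,844: $1,675 finishes the deductible; $169 goes to coinsurance; member's 30% is $50.70. Member owes $1,725.70 (running OOP $1,725.70). Plan pays $1,844 − $1,725.70 = $118.30.
Bill 2, $9,374: deductible met; 30% of $9,374 = $2,812.20. Member owes $2,812.20 (running OOP $4,537.90). Insurer: $9,374 − $2,812.20 = $6,561.80.
Bill 3, $9,357: deductible met; 30% of $9,357 = $2,807.10. Cost to member: $2,807.10. OOP to date $7,345. Insurer: $9,357 − $2,807.10 = $6,549.90.
Bill 4, $8,770: 30% coinsurance on $8,770 = $2,631. Adding that to $7,345 gives $9,976, past the $9,400 cap; member pays only $9,400 − $7,345 = $2,055. Plan pays $8,770 − $2,055 = $6,715.
Insurer total: $118.30 + $6,561.80 + $6,549.90 + $6,715 = $19,945.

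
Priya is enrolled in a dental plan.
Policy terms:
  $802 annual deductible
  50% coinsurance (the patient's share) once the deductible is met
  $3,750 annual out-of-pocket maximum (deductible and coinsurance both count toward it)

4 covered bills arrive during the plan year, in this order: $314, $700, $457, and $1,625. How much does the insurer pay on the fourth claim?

Claim 1 ($314): all of it applies to the deductible. Patient pays $314; OOP now $314. Insurer: $314 − $314 = $0.
Claim 2 ($700): $488 to deductible, leaving $212; 50% of $212 = $106. Patient owes $594 (running OOP $908). Plan pays $700 − $594 = $106.
Claim 3 ($457): 50% coinsurance on $457 = $228.50. Patient owes $228.50 (running OOP $1,136.50). Insurer: $457 − $228.50 = $228.50.
Claim 4 ($1,625): deductible already satisfied, so patient's share is 50% × $1,625 = $812.50. Patient owes $812.50 (running OOP $1,949). Plan pays $1,625 − $812.50 = $812.50.

$812.50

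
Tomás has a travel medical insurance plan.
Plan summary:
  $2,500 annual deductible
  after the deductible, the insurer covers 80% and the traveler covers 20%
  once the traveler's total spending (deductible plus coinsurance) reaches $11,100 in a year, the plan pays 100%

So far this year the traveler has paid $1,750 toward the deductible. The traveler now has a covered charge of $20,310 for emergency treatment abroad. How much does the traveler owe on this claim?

$4,662

Deductible still to meet: $2,500 − $1,750 = $750.
That leaves $20,310 − $750 = $19,560 for coinsurance.
Coinsurance: $19,560 × 20% = $3,912.
Traveler responsibility before any cap: $750 + $3,912 = $4,662.
Cumulative spending $1,750 + $4,662 = $6,412 stays under the $11,100 maximum.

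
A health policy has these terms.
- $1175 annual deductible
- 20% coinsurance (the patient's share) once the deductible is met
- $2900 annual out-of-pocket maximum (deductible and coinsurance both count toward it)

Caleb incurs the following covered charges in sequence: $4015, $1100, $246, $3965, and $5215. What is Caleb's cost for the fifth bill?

$94.80

Claim 1 — $4015: $1175 to deductible, leaving $2840; coinsurance $2840 × 20% = $568. Cost to patient: $1743. OOP to date $1743.
Claim 2 — $1100: deductible already satisfied, so patient's share is 20% × $1100 = $220. Patient pays $220; OOP now $1963.
Claim 3 — $246: 20% coinsurance on $246 = $49.20. Patient pays $49.20; OOP now $2012.20.
Claim 4 — $3965: 20% coinsurance on $3965 = $793. Cost to patient: $793. OOP to date $2805.20.
Claim 5 — $5215: deductible met; 20% of $5215 = $1043. Adding that to $2805.20 gives $3848.20, past the $2900 cap; patient pays only $2900 − $2805.20 = $94.80.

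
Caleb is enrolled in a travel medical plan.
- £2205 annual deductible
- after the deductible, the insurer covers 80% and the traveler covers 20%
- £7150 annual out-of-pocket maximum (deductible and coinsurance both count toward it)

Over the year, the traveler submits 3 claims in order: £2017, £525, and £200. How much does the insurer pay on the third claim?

Claim 1 (£2017): fully absorbed by the deductible. Cost to traveler: £2017. OOP to date £2017. Plan pays £2017 − £2017 = £0.
Claim 2 (£525): £188 finishes the deductible; £337 goes to coinsurance; coinsurance £337 × 20% = £67.40. Traveler owes £255.40 (running OOP £2272.40). Plan pays £525 − £255.40 = £269.60.
Claim 3 (£200): 20% coinsurance on £200 = £40. Traveler pays £40; OOP now £2312.40. Plan pays £200 − £40 = £160.

£160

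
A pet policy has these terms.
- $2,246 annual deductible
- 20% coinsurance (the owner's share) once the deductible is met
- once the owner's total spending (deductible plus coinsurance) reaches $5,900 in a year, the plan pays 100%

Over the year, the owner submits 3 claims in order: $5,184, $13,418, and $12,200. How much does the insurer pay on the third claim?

$11,817.20

Claim 1 ($5,184): $2,246 finishes the deductible; $2,938 goes to coinsurance; coinsurance $2,938 × 20% = $587.60. Owner pays $2,833.60; OOP now $2,833.60. Plan pays $5,184 − $2,833.60 = $2,350.40.
Claim 2 ($13,418): deductible met; 20% of $13,418 = $2,683.60. Owner owes $2,683.60 (running OOP $5,517.20). Plan pays $13,418 − $2,683.60 = $10,734.40.
Claim 3 ($12,200): deductible met; 20% of $12,200 = $2,440. Adding that to $5,517.20 gives $7,957.20, past the $5,900 cap; owner pays only $5,900 − $5,517.20 = $382.80. Insurer: $12,200 − $382.80 = $11,817.20.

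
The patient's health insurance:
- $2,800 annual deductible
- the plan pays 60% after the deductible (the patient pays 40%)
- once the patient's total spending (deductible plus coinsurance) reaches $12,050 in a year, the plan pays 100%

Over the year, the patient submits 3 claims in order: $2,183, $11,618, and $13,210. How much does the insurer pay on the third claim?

#1 ($2,183): entire amount goes to the deductible. Cost to patient: $2,183. OOP to date $2,183. Insurer: $2,183 − $2,183 = $0.
#2 ($11,618): $617 to deductible, leaving $11,001; 40% of $11,001 = $4,400.40. Cost to patient: $5,017.40. OOP to date $7,200.40. Plan pays $11,618 − $5,017.40 = $6,600.60.
#3 ($13,210): deductible met; 40% of $13,210 = $5,284. That would push OOP to $12,484.40, over the $12,050 cap, so patient pays $12,050 − $7,200.40 = $4,849.60. Plan pays $13,210 − $4,849.60 = $8,360.40.

$8,360.40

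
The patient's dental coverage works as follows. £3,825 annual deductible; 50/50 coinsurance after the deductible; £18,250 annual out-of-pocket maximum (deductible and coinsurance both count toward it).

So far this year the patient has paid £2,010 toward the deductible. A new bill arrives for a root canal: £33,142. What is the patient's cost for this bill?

£16,240

£2,010 of the £3,825 deductible is already met, leaving £1,815.
After the £1,815 deductible portion, £33,142 − £1,815 = £31,327 is subject to coinsurance.
50% of £31,327 = £15,663.50 falls to the patient.
So the patient owes £1,815 + £15,663.50 = £17,478.50 before any cap.
Adding £17,478.50 to the £2,010 already spent would give £19,488.50, which exceeds the £18,250 cap; the patient pays just £18,250 − £2,010 = £16,240.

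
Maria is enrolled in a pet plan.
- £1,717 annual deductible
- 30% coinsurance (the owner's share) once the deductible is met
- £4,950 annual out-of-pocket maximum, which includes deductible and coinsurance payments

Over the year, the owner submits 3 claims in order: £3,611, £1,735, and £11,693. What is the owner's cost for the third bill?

£2,144.30

#1 (£3,611): £1,717 finishes the deductible; £1,894 goes to coinsurance; 30% of £1,894 = £568.20. Owner pays £2,285.20; OOP now £2,285.20.
#2 (£1,735): 30% coinsurance on £1,735 = £520.50. Owner pays £520.50; OOP now £2,805.70.
#3 (£11,693): deductible already satisfied, so owner's share is 30% × £11,693 = £3,507.90. OOP would hit £6,313.60 > £4,950, so the cap limits the owner to £4,950 − £2,805.70 = £2,144.30.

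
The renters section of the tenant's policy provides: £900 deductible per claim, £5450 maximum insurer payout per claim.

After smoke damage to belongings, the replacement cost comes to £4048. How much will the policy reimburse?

£3148

After the deductible, £4048 − £900 = £3148 remains.
That's under the £5450 cap, so the insurer reimburses the full £3148.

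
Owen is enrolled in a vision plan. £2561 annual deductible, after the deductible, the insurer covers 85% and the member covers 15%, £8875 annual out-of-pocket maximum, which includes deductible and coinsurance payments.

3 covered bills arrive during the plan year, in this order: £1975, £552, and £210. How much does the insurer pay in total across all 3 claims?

£149.60

#1 (£1975): all of it applies to the deductible. Member owes £1975 (running OOP £1975). Plan pays £1975 − £1975 = £0.
#2 (£552): entire amount goes to the deductible. Member pays £552; OOP now £2527. Insurer: £552 − £552 = £0.
#3 (£210): deductible takes £34, £176 remains; member's 15% is £26.40. Cost to member: £60.40. OOP to date £2587.40. Insurer: £210 − £60.40 = £149.60.
Insurer total: £0 + £0 + £149.60 = £149.60.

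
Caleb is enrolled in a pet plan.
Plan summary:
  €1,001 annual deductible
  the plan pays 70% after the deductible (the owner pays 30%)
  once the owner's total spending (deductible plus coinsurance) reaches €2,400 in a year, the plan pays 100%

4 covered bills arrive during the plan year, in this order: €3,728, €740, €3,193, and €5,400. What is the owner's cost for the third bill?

€358.90

Claim 1 (€3,728): deductible takes €1,001, €2,727 remains; owner's 30% is €818.10. Cost to owner: €1,819.10. OOP to date €1,819.10.
Claim 2 (€740): deductible met; 30% of €740 = €222. Cost to owner: €222. OOP to date €2,041.10.
Claim 3 (€3,193): 30% coinsurance on €3,193 = €957.90. Adding that to €2,041.10 gives €2,999, past the €2,400 cap; owner pays only €2,400 − €2,041.10 = €358.90.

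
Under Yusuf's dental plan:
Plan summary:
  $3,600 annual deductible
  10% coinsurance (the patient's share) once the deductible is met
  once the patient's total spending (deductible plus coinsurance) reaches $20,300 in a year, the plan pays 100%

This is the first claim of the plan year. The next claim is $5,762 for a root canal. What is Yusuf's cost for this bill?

$3,816.20

Nothing has been paid toward the $3,600 deductible, so the first $3,600 of this charge is applied there.
The remaining $2,162 (= $5,762 − $3,600) moves to coinsurance.
10% of $2,162 = $216.20 falls to the patient.
Patient responsibility before any cap: $3,600 + $216.20 = $3,816.20.
Total out-of-pocket so far would be $0 + $3,816.20 = $3,816.20, below the $20,300 cap — no reduction.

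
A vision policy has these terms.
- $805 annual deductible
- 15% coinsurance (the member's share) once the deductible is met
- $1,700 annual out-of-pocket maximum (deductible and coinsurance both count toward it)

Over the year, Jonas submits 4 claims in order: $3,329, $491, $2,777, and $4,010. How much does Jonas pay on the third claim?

$416.55

Claim 1 ($3,329): $805 to deductible, leaving $2,524; member's 15% is $378.60. Member pays $1,183.60; OOP now $1,183.60.
Claim 2 ($491): 15% coinsurance on $491 = $73.65. Member pays $73.65; OOP now $1,257.25.
Claim 3 ($2,777): deductible met; 15% of $2,777 = $416.55. Member owes $416.55 (running OOP $1,673.80).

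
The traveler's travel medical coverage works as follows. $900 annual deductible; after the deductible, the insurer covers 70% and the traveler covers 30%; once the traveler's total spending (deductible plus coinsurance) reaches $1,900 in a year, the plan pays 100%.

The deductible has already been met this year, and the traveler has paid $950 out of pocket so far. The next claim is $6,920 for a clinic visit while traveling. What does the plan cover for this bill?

With the deductible met, the entire $6,920 is subject to coinsurance.
30% of $6,920 = $2,076 falls to the traveler.
Year-to-date out-of-pocket would reach $950 + $2,076 = $3,026, above the $1,900 maximum, so the traveler pays only $1,900 − $950 = $950.
The plan picks up $6,920 − $950 = $5,970.

$5,970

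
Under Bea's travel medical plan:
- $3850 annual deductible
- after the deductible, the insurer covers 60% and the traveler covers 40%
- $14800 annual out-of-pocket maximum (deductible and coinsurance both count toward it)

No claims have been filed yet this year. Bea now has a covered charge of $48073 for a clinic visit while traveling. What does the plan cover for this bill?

$33273

Deductible not yet touched, so the first $3850 of the bill goes to the deductible.
After the $3850 deductible portion, $48073 − $3850 = $44223 is subject to coinsurance.
Coinsurance: $44223 × 40% = $17689.20.
So the traveler owes $3850 + $17689.20 = $21539.20 before any cap.
That would bring total out-of-pocket to $21539.20, past the $14800 cap. The traveler is capped at $14800 − $0 = $14800 on this claim.
The plan picks up $48073 − $14800 = $33273.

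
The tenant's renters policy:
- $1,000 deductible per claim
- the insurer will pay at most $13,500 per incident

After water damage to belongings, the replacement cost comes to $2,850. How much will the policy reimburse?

Less the $1,000 deductible: $2,850 − $1,000 = $1,850.
$1,850 is within the $13,500 limit, so the insurer pays $1,850.

$1,850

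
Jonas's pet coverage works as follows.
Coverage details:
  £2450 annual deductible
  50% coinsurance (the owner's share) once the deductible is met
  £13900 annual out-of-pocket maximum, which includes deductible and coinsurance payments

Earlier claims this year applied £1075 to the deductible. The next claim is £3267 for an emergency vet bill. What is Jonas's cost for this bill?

£1075 of the £2450 deductible is already met, leaving £1375.
After the £1375 deductible portion, £3267 − £1375 = £1892 is subject to coinsurance.
Owner's 50% share of £1892 is £946.
That puts the owner's cost at £1375 + £946 = £2321 before any cap.
Total out-of-pocket so far would be £1075 + £2321 = £3396, below the £13900 cap — no reduction.

£2321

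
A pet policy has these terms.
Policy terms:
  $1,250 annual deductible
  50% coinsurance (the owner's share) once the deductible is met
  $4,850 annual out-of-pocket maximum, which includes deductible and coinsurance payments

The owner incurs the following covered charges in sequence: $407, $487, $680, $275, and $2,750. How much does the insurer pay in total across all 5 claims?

$1,674.50

#1 ($407): entire amount goes to the deductible. Cost to owner: $407. OOP to date $407. Plan pays $407 − $407 = $0.
#2 ($487): entire amount goes to the deductible. Owner pays $487; OOP now $894. Insurer: $487 − $487 = $0.
#3 ($680): $356 finishes the deductible; $324 goes to coinsurance; owner's 50% is $162. Owner owes $518 (running OOP $1,412). Insurer: $680 − $518 = $162.
#4 ($275): deductible met; 50% of $275 = $137.50. Cost to owner: $137.50. OOP to date $1,549.50. Plan pays $275 − $137.50 = $137.50.
#5 ($2,750): 50% coinsurance on $2,750 = $1,375. Cost to owner: $1,375. OOP to date $2,924.50. Insurer: $2,750 − $1,375 = $1,375.
Insurer total: $0 + $0 + $162 + $137.50 + $1,375 = $1,674.50.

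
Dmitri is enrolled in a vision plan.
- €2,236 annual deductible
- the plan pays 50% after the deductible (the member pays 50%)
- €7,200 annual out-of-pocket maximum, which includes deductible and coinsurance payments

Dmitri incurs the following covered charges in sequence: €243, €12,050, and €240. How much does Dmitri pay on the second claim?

Bill 1, €243: fully absorbed by the deductible. Cost to member: €243. OOP to date €243.
Bill 2, €12,050: €1,993 to deductible, leaving €10,057; member's 50% is €5,028.50. Claim cost before the cap: €1,993 + €5,028.50 = €7,021.50. That would push OOP to €7,264.50, over the €7,200 cap, so member pays €7,200 − €243 = €6,957.

€6,957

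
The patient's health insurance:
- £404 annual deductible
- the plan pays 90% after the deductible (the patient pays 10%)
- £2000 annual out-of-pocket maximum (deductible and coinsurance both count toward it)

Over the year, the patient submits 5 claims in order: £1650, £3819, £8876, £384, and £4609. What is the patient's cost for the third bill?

£887.60

Claim 1 — £1650: £404 to deductible, leaving £1246; 10% of £1246 = £124.60. Cost to patient: £528.60. OOP to date £528.60.
Claim 2 — £3819: deductible met; 10% of £3819 = £381.90. Patient pays £381.90; OOP now £910.50.
Claim 3 — £8876: deductible met; 10% of £8876 = £887.60. Patient owes £887.60 (running OOP £1798.10).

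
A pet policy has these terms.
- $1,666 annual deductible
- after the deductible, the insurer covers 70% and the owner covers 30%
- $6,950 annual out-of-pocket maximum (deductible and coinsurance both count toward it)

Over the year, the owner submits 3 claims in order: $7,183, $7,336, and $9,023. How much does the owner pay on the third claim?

Claim 1 — $7,183: $1,666 finishes the deductible; $5,517 goes to coinsurance; 30% of $5,517 = $1,655.10. Owner pays $3,321.10; OOP now $3,321.10.
Claim 2 — $7,336: deductible met; 30% of $7,336 = $2,200.80. Owner owes $2,200.80 (running OOP $5,521.90).
Claim 3 — $9,023: 30% coinsurance on $9,023 = $2,706.90. OOP would hit $8,228.80 > $6,950, so the cap limits the owner to $6,950 − $5,521.90 = $1,428.10.

$1,428.10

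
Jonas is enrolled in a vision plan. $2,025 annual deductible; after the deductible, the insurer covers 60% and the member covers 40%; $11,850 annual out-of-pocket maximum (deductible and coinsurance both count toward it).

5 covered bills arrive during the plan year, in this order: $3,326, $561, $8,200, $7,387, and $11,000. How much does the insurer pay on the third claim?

Claim 1 — $3,326: $2,025 to deductible, leaving $1,301; member's 40% is $520.40. Member pays $2,545.40; OOP now $2,545.40. Plan pays $3,326 − $2,545.40 = $780.60.
Claim 2 — $561: 40% coinsurance on $561 = $224.40. Member pays $224.40; OOP now $2,769.80. Plan pays $561 − $224.40 = $336.60.
Claim 3 — $8,200: 40% coinsurance on $8,200 = $3,280. Member owes $3,280 (running OOP $6,049.80). Insurer: $8,200 − $3,280 = $4,920.

$4,920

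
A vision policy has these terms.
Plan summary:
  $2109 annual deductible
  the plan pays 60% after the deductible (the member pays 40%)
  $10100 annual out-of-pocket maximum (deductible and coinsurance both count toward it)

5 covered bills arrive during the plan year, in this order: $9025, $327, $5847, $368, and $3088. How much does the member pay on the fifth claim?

$1235.20

Claim 1 — $9025: $2109 to deductible, leaving $6916; 40% of $6916 = $2766.40. Cost to member: $4875.40. OOP to date $4875.40.
Claim 2 — $327: 40% coinsurance on $327 = $130.80. Cost to member: $130.80. OOP to date $5006.20.
Claim 3 — $5847: deductible already satisfied, so member's share is 40% × $5847 = $2338.80. Member owes $2338.80 (running OOP $7345).
Claim 4 — $368: 40% coinsurance on $368 = $147.20. Member pays $147.20; OOP now $7492.20.
Claim 5 — $3088: deductible met; 40% of $3088 = $1235.20. Member owes $1235.20 (running OOP $8727.40).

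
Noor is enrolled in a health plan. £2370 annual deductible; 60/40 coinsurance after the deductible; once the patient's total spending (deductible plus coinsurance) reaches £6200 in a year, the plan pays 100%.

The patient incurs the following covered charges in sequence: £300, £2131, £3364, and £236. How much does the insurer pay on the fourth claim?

£141.60

Claim 1 — £300: all of it applies to the deductible. Cost to patient: £300. OOP to date £300. Plan pays £300 − £300 = £0.
Claim 2 — £2131: deductible takes £2070, £61 remains; patient's 40% is £24.40. Patient owes £2094.40 (running OOP £2394.40). Plan pays £2131 − £2094.40 = £36.60.
Claim 3 — £3364: deductible already satisfied, so patient's share is 40% × £3364 = £1345.60. Patient pays £1345.60; OOP now £3740. Plan pays £3364 − £1345.60 = £2018.40.
Claim 4 — £236: 40% coinsurance on £236 = £94.40. Cost to patient: £94.40. OOP to date £3834.40. Insurer: £236 − £94.40 = £141.60.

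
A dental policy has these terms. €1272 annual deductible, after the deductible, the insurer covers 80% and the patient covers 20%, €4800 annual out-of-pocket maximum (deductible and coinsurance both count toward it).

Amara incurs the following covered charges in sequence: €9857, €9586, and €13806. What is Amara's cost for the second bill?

€1811

#1 (€9857): deductible takes €1272, €8585 remains; patient's 20% is €1717. Patient owes €2989 (running OOP €2989).
#2 (€9586): deductible met; 20% of €9586 = €1917.20. Adding that to €2989 gives €4906.20, past the €4800 cap; patient pays only €4800 − €2989 = €1811.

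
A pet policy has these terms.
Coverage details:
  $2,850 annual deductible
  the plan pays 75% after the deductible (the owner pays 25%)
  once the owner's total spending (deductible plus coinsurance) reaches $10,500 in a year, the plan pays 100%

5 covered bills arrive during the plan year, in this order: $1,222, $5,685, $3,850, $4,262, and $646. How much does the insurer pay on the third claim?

$2,887.50

Claim 1 — $1,222: all of it applies to the deductible. Cost to owner: $1,222. OOP to date $1,222. Plan pays $1,222 − $1,222 = $0.
Claim 2 — $5,685: $1,628 to deductible, leaving $4,057; coinsurance $4,057 × 25% = $1,014.25. Owner owes $2,642.25 (running OOP $3,864.25). Plan pays $5,685 − $2,642.25 = $3,042.75.
Claim 3 — $3,850: deductible already satisfied, so owner's share is 25% × $3,850 = $962.50. Cost to owner: $962.50. OOP to date $4,826.75. Plan pays $3,850 − $962.50 = $2,887.50.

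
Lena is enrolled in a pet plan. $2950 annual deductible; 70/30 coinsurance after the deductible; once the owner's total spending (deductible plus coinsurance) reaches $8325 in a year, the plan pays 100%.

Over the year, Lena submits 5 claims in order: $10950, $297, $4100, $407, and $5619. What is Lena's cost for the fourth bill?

Claim 1 — $10950: $2950 finishes the deductible; $8000 goes to coinsurance; owner's 30% is $2400. Cost to owner: $5350. OOP to date $5350.
Claim 2 — $297: 30% coinsurance on $297 = $89.10. Owner owes $89.10 (running OOP $5439.10).
Claim 3 — $4100: 30% coinsurance on $4100 = $1230. Owner pays $1230; OOP now $6669.10.
Claim 4 — $407: deductible met; 30% of $407 = $122.10. Owner pays $122.10; OOP now $6791.20.

$122.10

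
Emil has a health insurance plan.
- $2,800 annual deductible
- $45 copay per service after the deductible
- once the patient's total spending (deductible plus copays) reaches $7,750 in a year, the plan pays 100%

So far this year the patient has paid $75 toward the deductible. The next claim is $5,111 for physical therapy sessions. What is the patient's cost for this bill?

$2,770

Remaining deductible: $2,800 − $75 = $2,725.
That leaves $5,111 − $2,725 = $2,386 for the copay.
Copay on this service: $45.
Patient responsibility before any cap: $2,725 + $45 = $2,770.
Year-to-date out-of-pocket becomes $75 + $2,770 = $2,845, still under the $7,750 maximum, so no cap applies.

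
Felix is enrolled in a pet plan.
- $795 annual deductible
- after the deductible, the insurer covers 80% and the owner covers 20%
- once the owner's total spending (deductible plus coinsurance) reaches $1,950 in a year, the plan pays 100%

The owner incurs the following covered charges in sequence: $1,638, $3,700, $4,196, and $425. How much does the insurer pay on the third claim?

Bill 1, $1,638: $795 finishes the deductible; $843 goes to coinsurance; owner's 20% is $168.60. Owner owes $963.60 (running OOP $963.60). Insurer: $1,638 − $963.60 = $674.40.
Bill 2, $3,700: deductible already satisfied, so owner's share is 20% × $3,700 = $740. Owner pays $740; OOP now $1,703.60. Insurer: $3,700 − $740 = $2,960.
Bill 3, $4,196: deductible met; 20% of $4,196 = $839.20. OOP would hit $2,542.80 > $1,950, so the cap limits the owner to $1,950 − $1,703.60 = $246.40. Insurer: $4,196 − $246.40 = $3,949.60.

$3,949.60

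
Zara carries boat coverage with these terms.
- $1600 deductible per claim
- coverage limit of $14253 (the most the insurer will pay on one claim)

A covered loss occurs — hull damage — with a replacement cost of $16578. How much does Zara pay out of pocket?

Less the $1600 deductible: $16578 − $1600 = $14978.
Since $14978 > $14253, the payout is capped at $14253.
Owner's share is the uncovered remainder: $16578 − $14253 = $2325.

$2325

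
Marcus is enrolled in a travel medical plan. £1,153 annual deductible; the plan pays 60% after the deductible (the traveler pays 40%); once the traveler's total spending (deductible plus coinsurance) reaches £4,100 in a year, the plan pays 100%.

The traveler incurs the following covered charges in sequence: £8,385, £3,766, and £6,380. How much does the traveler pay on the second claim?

Bill 1, £8,385: £1,153 finishes the deductible; £7,232 goes to coinsurance; coinsurance £7,232 × 40% = £2,892.80. Traveler pays £4,045.80; OOP now £4,045.80.
Bill 2, £3,766: deductible already satisfied, so traveler's share is 40% × £3,766 = £1,506.40. OOP would hit £5,552.20 > £4,100, so the cap limits the traveler to £4,100 − £4,045.80 = £54.20.

£54.20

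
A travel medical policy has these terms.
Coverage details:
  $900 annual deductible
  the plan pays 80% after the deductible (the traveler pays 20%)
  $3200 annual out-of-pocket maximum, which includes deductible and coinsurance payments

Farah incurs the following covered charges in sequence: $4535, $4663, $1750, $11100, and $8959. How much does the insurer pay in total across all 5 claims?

Claim 1 ($4535): $900 to deductible, leaving $3635; coinsurance $3635 × 20% = $727. Cost to traveler: $1627. OOP to date $1627. Insurer: $4535 − $1627 = $2908.
Claim 2 ($4663): deductible already satisfied, so traveler's share is 20% × $4663 = $932.60. Traveler pays $932.60; OOP now $2559.60. Insurer: $4663 − $932.60 = $3730.40.
Claim 3 ($1750): deductible already satisfied, so traveler's share is 20% × $1750 = $350. Cost to traveler: $350. OOP to date $2909.60. Plan pays $1750 − $350 = $1400.
Claim 4 ($11100): deductible already satisfied, so traveler's share is 20% × $11100 = $2220. Adding that to $2909.60 gives $5129.60, past the $3200 cap; traveler pays only $3200 − $2909.60 = $290.40. Insurer: $11100 − $290.40 = $10809.60.
Claim 5 ($8959): deductible met; 20% of $8959 = $1791.80. That would push OOP to $4991.80, over the $3200 cap, so traveler pays $3200 − $3200 = $0. Insurer: $8959 − $0 = $8959.
Insurer total: $2908 + $3730.40 + $1400 + $10809.60 + $8959 = $27807.

$27807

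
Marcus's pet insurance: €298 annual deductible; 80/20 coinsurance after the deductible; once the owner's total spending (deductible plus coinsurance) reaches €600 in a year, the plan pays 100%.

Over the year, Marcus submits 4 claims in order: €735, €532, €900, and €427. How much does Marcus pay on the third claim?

€108.20

Claim 1 (€735): €298 finishes the deductible; €437 goes to coinsurance; 20% of €437 = €87.40. Owner owes €385.40 (running OOP €385.40).
Claim 2 (€532): deductible met; 20% of €532 = €106.40. Owner owes €106.40 (running OOP €491.80).
Claim 3 (€900): 20% coinsurance on €900 = €180. OOP would hit €671.80 > €600, so the cap limits the owner to €600 − €491.80 = €108.20.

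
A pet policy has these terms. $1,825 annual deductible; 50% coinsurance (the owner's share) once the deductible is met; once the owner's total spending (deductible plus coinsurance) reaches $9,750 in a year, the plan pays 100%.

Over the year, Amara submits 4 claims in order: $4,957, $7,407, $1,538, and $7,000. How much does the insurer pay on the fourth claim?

$5,113.50

Claim 1 — $4,957: deductible takes $1,825, $3,132 remains; owner's 50% is $1,566. Cost to owner: $3,391. OOP to date $3,391. Insurer: $4,957 − $3,391 = $1,566.
Claim 2 — $7,407: deductible met; 50% of $7,407 = $3,703.50. Owner owes $3,703.50 (running OOP $7,094.50). Plan pays $7,407 − $3,703.50 = $3,703.50.
Claim 3 — $1,538: 50% coinsurance on $1,538 = $769. Owner owes $769 (running OOP $7,863.50). Plan pays $1,538 − $769 = $769.
Claim 4 — $7,000: deductible met; 50% of $7,000 = $3,500. Adding that to $7,863.50 gives $11,363.50, past the $9,750 cap; owner pays only $9,750 − $7,863.50 = $1,886.50. Plan pays $7,000 − $1,886.50 = $5,113.50.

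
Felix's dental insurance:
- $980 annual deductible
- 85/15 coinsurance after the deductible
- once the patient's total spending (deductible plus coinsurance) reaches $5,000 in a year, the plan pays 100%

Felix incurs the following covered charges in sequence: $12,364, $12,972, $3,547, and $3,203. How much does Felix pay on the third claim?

$366.60

Bill 1, $12,364: $980 finishes the deductible; $11,384 goes to coinsurance; coinsurance $11,384 × 15% = $1,707.60. Patient pays $2,687.60; OOP now $2,687.60.
Bill 2, $12,972: 15% coinsurance on $12,972 = $1,945.80. Patient owes $1,945.80 (running OOP $4,633.40).
Bill 3, $3,547: deductible met; 15% of $3,547 = $532.05. That would push OOP to $5,165.45, over the $5,000 cap, so patient pays $5,000 − $4,633.40 = $366.60.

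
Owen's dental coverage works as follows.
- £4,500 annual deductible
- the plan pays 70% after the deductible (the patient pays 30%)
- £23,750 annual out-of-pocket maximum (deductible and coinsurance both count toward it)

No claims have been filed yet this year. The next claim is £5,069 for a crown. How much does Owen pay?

Deductible not yet touched, so the first £4,500 of the bill goes to the deductible.
After the £4,500 deductible portion, £5,069 − £4,500 = £569 is subject to coinsurance.
30% of £569 = £170.70 falls to the patient.
That puts the patient's cost at £4,500 + £170.70 = £4,670.70 before any cap.
Cumulative spending £0 + £4,670.70 = £4,670.70 stays under the £23,750 maximum.

£4,670.70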